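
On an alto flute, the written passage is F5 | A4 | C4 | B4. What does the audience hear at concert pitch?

The alto flute sounds a perfect fourth below written, so transpose each written note down a perfect fourth.
F5 → C5
A4 → E4
C4 → G3
B4 → F#4

C5 E4 G3 F#4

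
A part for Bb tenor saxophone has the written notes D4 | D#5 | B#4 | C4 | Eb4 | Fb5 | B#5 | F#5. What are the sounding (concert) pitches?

Written C4 on the Bb tenor saxophone sounds as Bb2, a major ninth lower; apply that shift to every note.
D4 gives C3
D#5 gives C#4
B#4 gives A#3
C4 gives Bb2
Eb4 gives Db3
Fb5 gives Ebb4
B#5 gives A#4
F#5 gives E4

C3 C#4 A#3 Bb2 Db3 Ebb4 A#4 E4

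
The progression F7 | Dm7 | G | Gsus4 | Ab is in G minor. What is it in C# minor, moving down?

G minor down to C# minor is a diminished fifth; each chord root moves by that interval while the quality stays the same.
F7: root F down a diminished fifth → B, giving B7.
Dm7: root D down a diminished fifth → G#, giving G#m7.
G: root G down a diminished fifth → C#, giving C#.
Gsus4: root G down a diminished fifth → C#, giving C#sus4.
Ab: root Ab down a diminished fifth → D, giving D.

B7 G#m7 C# C#sus4 D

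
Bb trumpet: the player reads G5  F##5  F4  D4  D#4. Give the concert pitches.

The Bb trumpet sounds a major second below written, so transpose each written note down a major second.
G5 gives F5
F##5 gives E#5
F4 gives Eb4
D4 gives C4
D#4 gives C#4

F5 E#5 Eb4 C4 C#4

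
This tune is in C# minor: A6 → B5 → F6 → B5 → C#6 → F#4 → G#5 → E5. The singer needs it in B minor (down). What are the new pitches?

G6 A5 Eb6 A5 B5 E4 F#5 D5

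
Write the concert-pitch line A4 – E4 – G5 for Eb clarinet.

F#4 C#4 E5

The Eb clarinet sounds a minor third above written, so the written part must be a minor third below concert — transpose each note down.
A4 becomes F#4
E4 becomes C#4
G5 becomes E5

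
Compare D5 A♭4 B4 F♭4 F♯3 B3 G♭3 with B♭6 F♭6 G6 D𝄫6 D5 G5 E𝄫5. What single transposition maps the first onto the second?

Take the first pair: D5 → Bb6. D to B spans 13 letter names, so the interval is some kind of thirteenth.
D5 to Bb6 is 20 semitones, which makes it a minor thirteenth; the second version is higher, so the direction is up.
Checking another pair — Gb3 → Ebb5 — gives the same interval.

up a minor thirteenth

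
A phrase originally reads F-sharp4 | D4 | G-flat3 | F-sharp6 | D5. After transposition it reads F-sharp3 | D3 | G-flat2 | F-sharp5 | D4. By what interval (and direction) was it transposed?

From F#4 to F#3 is 8 letter names — an octave of some quality.
F#3 to F#4 is 12 semitones, which makes it a perfect octave; the second version is lower, so the direction is down.
Checking another pair — D5 → D4 — gives the same interval.

down a perfect octave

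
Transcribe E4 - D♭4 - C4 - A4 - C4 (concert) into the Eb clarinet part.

C#4 Bb3 A3 F#4 A3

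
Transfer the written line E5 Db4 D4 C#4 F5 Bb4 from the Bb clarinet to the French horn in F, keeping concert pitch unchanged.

First find concert pitch: the Bb clarinet sounds a major second below written, so E5 Db4 D4 C#4 F5 Bb4 sounds D5 Cb4 C4 B3 Eb5 Ab4.
Then write for French horn in F: it sounds a perfect fifth below written, so the part must be a perfect fifth above concert.
D5 → A5
Cb4 → Gb4
C4 → G4
B3 → F#4
Eb5 → Bb5
Ab4 → Eb5

A5 Gb4 G4 F#4 Bb5 Eb5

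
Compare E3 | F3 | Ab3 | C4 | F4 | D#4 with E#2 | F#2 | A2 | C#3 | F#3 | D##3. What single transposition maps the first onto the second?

Take the first pair: E3 → E#2. E to E spans 8 letter names, so the interval is some kind of octave.
E#2 to E3 is 11 semitones, which makes it a diminished octave; the second version is lower, so the direction is down.
Checking another pair — D#4 → D##3 — gives the same interval.

down a diminished octave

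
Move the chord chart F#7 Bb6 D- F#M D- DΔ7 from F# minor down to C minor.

C7 Fb6 Ab- CM Ab- AbΔ7

F# minor down to C minor is an augmented fourth; each chord root moves by that interval while the quality stays the same.
F#7: root F# down an augmented fourth → C, giving C7.
Bb6: root Bb down an augmented fourth → Fb, giving Fb6.
D-: root D down an augmented fourth → Ab, giving Ab-.
F#M: root F# down an augmented fourth → C, giving CM.
D-: root D down an augmented fourth → Ab, giving Ab-.
DΔ7: root D down an augmented fourth → Ab, giving AbΔ7.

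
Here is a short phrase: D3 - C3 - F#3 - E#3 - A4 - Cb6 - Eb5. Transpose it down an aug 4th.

Ab2 Gb2 C3 B2 Eb4 Gbb5 Bbb4

D3 to Ab2
C3 to Gb2
F#3 to C3
E#3 to B2
A4 to Eb4
Cb6 to Gbb5
Eb5 to Bbb4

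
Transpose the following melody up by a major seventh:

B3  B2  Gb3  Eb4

A#4 A#3 F4 D5

B3 becomes A#4
B2 becomes A#3
Gb3 becomes F4
Eb4 becomes D5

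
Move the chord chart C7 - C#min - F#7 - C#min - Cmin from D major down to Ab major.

Gb7 Gmin C7 Gmin Gbmin

D major down to Ab major is an augmented fourth; each chord root moves by that interval while the quality stays the same.
C7: root C down an augmented fourth → Gb, giving Gb7.
C#min: root C# down an augmented fourth → G, giving Gmin.
F#7: root F# down an augmented fourth → C, giving C7.
C#min: root C# down an augmented fourth → G, giving Gmin.
Cmin: root C down an augmented fourth → Gb, giving Gbmin.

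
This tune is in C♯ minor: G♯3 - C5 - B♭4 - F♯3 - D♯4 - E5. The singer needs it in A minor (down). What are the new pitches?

E3 Ab4 Gb4 D3 B3 C5

From C♯ down to A is a major third; apply that to each pitch.
G#3 becomes E3
C5 becomes Ab4
Bb4 becomes Gb4
F#3 becomes D3
D#4 becomes B3
E5 becomes C5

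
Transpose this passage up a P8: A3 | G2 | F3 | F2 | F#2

A4 G3 F4 F3 F#3

A3 → A4
G2 → G3
F3 → F4
F2 → F3
F#2 → F#3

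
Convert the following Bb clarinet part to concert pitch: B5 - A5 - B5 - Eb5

The Bb clarinet sounds a major second below written, so transpose each written note down a major second.
B5 → A5
A5 → G5
B5 → A5
Eb5 → Db5

A5 G5 A5 Db5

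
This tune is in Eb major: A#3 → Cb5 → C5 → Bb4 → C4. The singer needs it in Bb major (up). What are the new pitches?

E#4 Gb5 G5 F5 G4

Eb major to Bb major up is a perfect fifth, so every note moves up by that interval.
A#3 to E#4
Cb5 to Gb5
C5 to G5
Bb4 to F5
C4 to G4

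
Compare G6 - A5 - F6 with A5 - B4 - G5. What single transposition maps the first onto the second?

Take the first pair: G6 → A5. G to A spans 7 letter names, so the interval is some kind of seventh.
A5 to G6 is 10 semitones, which makes it a minor seventh; the second version is lower, so the direction is down.
Checking another pair — F6 → G5 — gives the same interval.

down a minor seventh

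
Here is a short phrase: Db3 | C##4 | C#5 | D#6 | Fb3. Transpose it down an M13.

Fb1 E#2 E3 F#4 Abb1

Db3: a thirteenth down reaches F, and 21 semitones makes it Fb1.
C##4: a thirteenth down reaches E, and 21 semitones makes it E#2.
C#5 down a major thirteenth is E3.
D#6: a thirteenth down reaches F, and 21 semitones makes it F#4.
Fb3: a thirteenth down reaches A, and 21 semitones makes it Abb1.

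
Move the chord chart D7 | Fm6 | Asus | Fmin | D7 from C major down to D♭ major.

Eb7 Gbm6 Bbsus Gbmin Eb7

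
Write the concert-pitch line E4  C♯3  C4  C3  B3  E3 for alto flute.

The alto flute sounds a perfect fourth below written, so the written part must be a perfect fourth above concert — transpose each note up.
E4 -> A4
C#3 -> F#3
C4 -> F4
C3 -> F3
B3 -> E4
E3 -> A3

A4 F#3 F4 F3 E4 A3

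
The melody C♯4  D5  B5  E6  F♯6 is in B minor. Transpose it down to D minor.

E3 F4 D5 G5 A5

From B down to D is a major sixth; apply that to each pitch.
C#4 to E3
D5 to F4
B5 to D5
E6 to G5
F#6 to A5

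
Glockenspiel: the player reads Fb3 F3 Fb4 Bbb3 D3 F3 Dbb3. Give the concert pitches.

Fb5 F5 Fb6 Bbb5 D5 F5 Dbb5

Written C4 on the glockenspiel sounds as C6, a perfect fifteenth higher; apply that shift to every note.
Fb3 → Fb5
F3 → F5
Fb4 → Fb6
Bbb3 → Bbb5
D3 → D5
F3 → F5
Dbb3 → Dbb5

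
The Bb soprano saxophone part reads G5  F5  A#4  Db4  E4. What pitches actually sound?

F5 Eb5 G#4 Cb4 D4

The Bb soprano saxophone sounds a major second below written, so transpose each written note down a major second.
G5 becomes F5
F5 becomes Eb5
A#4 becomes G#4
Db4 becomes Cb4
E4 becomes D4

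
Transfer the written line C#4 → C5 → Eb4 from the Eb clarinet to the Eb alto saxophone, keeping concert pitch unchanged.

C#5 C6 Eb5

First find concert pitch: the Eb clarinet sounds a minor third above written, so C#4 C5 Eb4 sounds E4 Eb5 Gb4.
Then write for Eb alto saxophone: it sounds a major sixth below written, so the part must be a major sixth above concert.
E4 → C#5
Eb5 → C6
Gb4 → Eb5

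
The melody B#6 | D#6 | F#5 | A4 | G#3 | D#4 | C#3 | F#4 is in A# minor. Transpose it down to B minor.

From A# down to B is a major seventh; apply that to each pitch.
B#6 -> C#6
D#6 -> E5
F#5 -> G4
A4 -> Bb3
G#3 -> A2
D#4 -> E3
C#3 -> D2
F#4 -> G3

C#6 E5 G4 Bb3 A2 E3 D2 G3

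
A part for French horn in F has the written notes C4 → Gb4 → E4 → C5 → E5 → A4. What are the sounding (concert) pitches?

Written C4 on the French horn in F sounds as F3, a perfect fifth lower; apply that shift to every note.
C4 -> F3
Gb4 -> Cb4
E4 -> A3
C5 -> F4
E5 -> A4
A4 -> D4

F3 Cb4 A3 F4 A4 D4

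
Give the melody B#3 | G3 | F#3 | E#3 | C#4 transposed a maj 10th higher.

B#3: a tenth up reaches D, and 16 semitones makes it D##5.
A major tenth up from G3 gives B4.
F#3: a tenth up reaches A, and 16 semitones makes it A#4.
E#3 up a major tenth is G##4.
C#4: a tenth up reaches E, and 16 semitones makes it E#5.

D##5 B4 A#4 G##4 E#5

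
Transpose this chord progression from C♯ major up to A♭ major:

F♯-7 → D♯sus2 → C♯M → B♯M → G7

Db-7 Bbsus2 AbM GM Ebb7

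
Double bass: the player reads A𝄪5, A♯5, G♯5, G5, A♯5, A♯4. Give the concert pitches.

A##4 A#4 G#4 G4 A#4 A#3

Written C4 on the double bass sounds as C3, a perfect octave lower; apply that shift to every note.
A##5 gives A##4
A#5 gives A#4
G#5 gives G#4
G5 gives G4
A#5 gives A#4
A#4 gives A#3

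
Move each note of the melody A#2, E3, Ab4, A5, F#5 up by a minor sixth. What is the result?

A#2 → F#3
E3 → C4
Ab4 → Fb5
A5 → F6
F#5 → D6

F#3 C4 Fb5 F6 D6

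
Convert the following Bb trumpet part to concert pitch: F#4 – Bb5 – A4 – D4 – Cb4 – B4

Written C4 on the Bb trumpet sounds as Bb3, a major second lower; apply that shift to every note.
F#4 to E4
Bb5 to Ab5
A4 to G4
D4 to C4
Cb4 to Bbb3
B4 to A4

E4 Ab5 G4 C4 Bbb3 A4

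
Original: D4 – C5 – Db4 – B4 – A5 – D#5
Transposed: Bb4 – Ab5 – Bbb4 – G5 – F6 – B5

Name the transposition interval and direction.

Take the first pair: D4 → Bb4. D to B spans 6 letter names, so the interval is some kind of sixth.
D4 to Bb4 is 8 semitones, which makes it a minor sixth; the second version is higher, so the direction is up.
Checking another pair — D#5 → B5 — gives the same interval.

up a minor sixth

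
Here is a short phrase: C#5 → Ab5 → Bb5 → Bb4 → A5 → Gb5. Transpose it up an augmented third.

E##5 C#6 D#6 D#5 C##6 B5

C#5 becomes E##5
Ab5 becomes C#6
Bb5 becomes D#6
Bb4 becomes D#5
A5 becomes C##6
Gb5 becomes B5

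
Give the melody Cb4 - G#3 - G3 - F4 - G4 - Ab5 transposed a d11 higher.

Fbb5 C5 Cb5 Bbb5 Cb6 Dbb7

Cb4 up a diminished eleventh is Fbb5.
G#3: an eleventh up reaches C, and 16 semitones makes it C5.
A diminished eleventh up from G3 gives Cb5.
F4 up a diminished eleventh is Bbb5.
G4: an eleventh up reaches C, and 16 semitones makes it Cb6.
Ab5: an eleventh up reaches D, and 16 semitones makes it Dbb7.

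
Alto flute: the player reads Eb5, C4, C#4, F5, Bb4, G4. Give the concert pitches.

Bb4 G3 G#3 C5 F4 D4

Written C4 on the alto flute sounds as G3, a perfect fourth lower; apply that shift to every note.
Eb5 to Bb4
C4 to G3
C#4 to G#3
F5 to C5
Bb4 to F4
G4 to D4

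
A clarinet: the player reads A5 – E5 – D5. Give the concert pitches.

F#5 C#5 B4

Written C4 on the A clarinet sounds as A3, a minor third lower; apply that shift to every note.
A5 gives F#5
E5 gives C#5
D5 gives B4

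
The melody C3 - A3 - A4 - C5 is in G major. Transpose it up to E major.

A3 F#4 F#5 A5

From G up to E is a major sixth; apply that to each pitch.
C3 to A3
A3 to F#4
A4 to F#5
C5 to A5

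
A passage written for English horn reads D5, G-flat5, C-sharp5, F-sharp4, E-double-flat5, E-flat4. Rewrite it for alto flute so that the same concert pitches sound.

First find concert pitch: the English horn sounds a perfect fifth below written, so D5 G-flat5 C-sharp5 F-sharp4 E-double-flat5 E-flat4 sounds G4 Cb5 F#4 B3 Abb4 Ab3.
Then write for alto flute: it sounds a perfect fourth below written, so the part must be a perfect fourth above concert.
G4 → C5
Cb5 → Fb5
F#4 → B4
B3 → E4
Abb4 → Dbb5
Ab3 → Db4

C5 Fb5 B4 E4 Dbb5 Db4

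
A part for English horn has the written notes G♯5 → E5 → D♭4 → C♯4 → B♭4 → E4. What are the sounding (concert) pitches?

The English horn sounds a perfect fifth below written, so transpose each written note down a perfect fifth.
G#5 to C#5
E5 to A4
Db4 to Gb3
C#4 to F#3
Bb4 to Eb4
E4 to A3

C#5 A4 Gb3 F#3 Eb4 A3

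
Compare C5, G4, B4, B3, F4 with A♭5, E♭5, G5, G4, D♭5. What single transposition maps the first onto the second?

up a minor sixth

Take the first pair: C5 → Ab5. C to A spans 6 letter names, so the interval is some kind of sixth.
C5 to Ab5 is 8 semitones, which makes it a minor sixth; the second version is higher, so the direction is up.
Checking another pair — F4 → Db5 — gives the same interval.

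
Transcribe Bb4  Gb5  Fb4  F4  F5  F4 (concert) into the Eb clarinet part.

The Eb clarinet sounds a minor third above written, so the written part must be a minor third below concert — transpose each note down.
Bb4 → G4
Gb5 → Eb5
Fb4 → Db4
F4 → D4
F5 → D5
F4 → D4

G4 Eb5 Db4 D4 D5 D4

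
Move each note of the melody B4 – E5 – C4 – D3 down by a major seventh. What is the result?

C4 F4 Db3 Eb2

B4 to C4
E5 to F4
C4 to Db3
D3 to Eb2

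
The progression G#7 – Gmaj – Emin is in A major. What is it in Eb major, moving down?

A major down to Eb major is an augmented fourth; each chord root moves by that interval while the quality stays the same.
G#7: root G# down an augmented fourth → D, giving D7.
Gmaj: root G down an augmented fourth → Db, giving Dbmaj.
Emin: root E down an augmented fourth → Bb, giving Bbmin.

D7 Dbmaj Bbmin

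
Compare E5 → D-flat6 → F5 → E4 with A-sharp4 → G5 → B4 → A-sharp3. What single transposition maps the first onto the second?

down a diminished fifth

From E5 to A#4 is 5 letter names — a fifth of some quality.
A#4 to E5 is 6 semitones, which makes it a diminished fifth; the second version is lower, so the direction is down.
Checking another pair — E4 → A#3 — gives the same interval.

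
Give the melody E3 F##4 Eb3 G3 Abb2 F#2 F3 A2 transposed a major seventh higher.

E3 becomes D#4
F##4 becomes E##5
Eb3 becomes D4
G3 becomes F#4
Abb2 becomes Gb3
F#2 becomes E#3
F3 becomes E4
A2 becomes G#3

D#4 E##5 D4 F#4 Gb3 E#3 E4 G#3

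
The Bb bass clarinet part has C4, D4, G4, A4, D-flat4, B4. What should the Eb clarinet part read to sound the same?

G2 A2 D3 E3 Ab2 F#3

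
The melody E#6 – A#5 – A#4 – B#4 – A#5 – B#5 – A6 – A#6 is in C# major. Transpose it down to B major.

C# major to B major down is a major second, so every note moves down by that interval.
E#6 to D#6
A#5 to G#5
A#4 to G#4
B#4 to A#4
A#5 to G#5
B#5 to A#5
A6 to G6
A#6 to G#6

D#6 G#5 G#4 A#4 G#5 A#5 G6 G#6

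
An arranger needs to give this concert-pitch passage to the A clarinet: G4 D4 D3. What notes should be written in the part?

The A clarinet sounds a minor third below written, so the written part must be a minor third above concert — transpose each note up.
G4 to Bb4
D4 to F4
D3 to F3

Bb4 F4 F3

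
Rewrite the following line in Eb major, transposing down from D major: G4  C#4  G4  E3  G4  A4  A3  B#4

From D down to Eb is a major seventh; apply that to each pitch.
G4 → Ab3
C#4 → D3
G4 → Ab3
E3 → F2
G4 → Ab3
A4 → Bb3
A3 → Bb2
B#4 → C#4

Ab3 D3 Ab3 F2 Ab3 Bb3 Bb2 C#4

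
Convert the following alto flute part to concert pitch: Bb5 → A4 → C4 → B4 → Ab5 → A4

F5 E4 G3 F#4 Eb5 E4

The alto flute sounds a perfect fourth below written, so transpose each written note down a perfect fourth.
Bb5 gives F5
A4 gives E4
C4 gives G3
B4 gives F#4
Ab5 gives Eb5
A4 gives E4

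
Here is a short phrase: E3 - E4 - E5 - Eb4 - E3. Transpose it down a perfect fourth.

B2 B3 B4 Bb3 B2

E3: a fourth down reaches B, and 5 semitones makes it B2.
E4 down a perfect fourth is B3.
E5: a fourth down reaches B, and 5 semitones makes it B4.
A perfect fourth down from Eb4 gives Bb3.
E3 down a perfect fourth is B2.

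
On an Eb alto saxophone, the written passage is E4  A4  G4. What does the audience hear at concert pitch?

The Eb alto saxophone sounds a major sixth below written, so transpose each written note down a major sixth.
E4 becomes G3
A4 becomes C4
G4 becomes Bb3

G3 C4 Bb3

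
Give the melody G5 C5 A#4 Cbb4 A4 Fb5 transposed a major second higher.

A5 D5 B#4 Dbb4 B4 Gb5

G5 -> A5
C5 -> D5
A#4 -> B#4
Cbb4 -> Dbb4
A4 -> B4
Fb5 -> Gb5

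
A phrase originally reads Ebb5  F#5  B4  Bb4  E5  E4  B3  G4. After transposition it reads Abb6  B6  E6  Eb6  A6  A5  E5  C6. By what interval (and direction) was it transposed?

up a perfect eleventh

Take the first pair: Ebb5 → Abb6. E to A spans 11 letter names, so the interval is some kind of eleventh.
Ebb5 to Abb6 is 17 semitones, which makes it a perfect eleventh; the second version is higher, so the direction is up.
Checking another pair — G4 → C6 — gives the same interval.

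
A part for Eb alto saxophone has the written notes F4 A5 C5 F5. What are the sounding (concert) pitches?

The Eb alto saxophone sounds a major sixth below written, so transpose each written note down a major sixth.
F4 gives Ab3
A5 gives C5
C5 gives Eb4
F5 gives Ab4

Ab3 C5 Eb4 Ab4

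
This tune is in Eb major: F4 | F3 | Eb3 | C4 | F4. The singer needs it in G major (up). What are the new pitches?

A4 A3 G3 E4 A4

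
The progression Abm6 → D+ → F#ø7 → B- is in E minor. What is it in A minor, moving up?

Dbm6 G+ Bø7 E-

E minor up to A minor is a perfect fourth; each chord root moves by that interval while the quality stays the same.
Abm6: root Ab up a perfect fourth → Db, giving Dbm6.
D+: root D up a perfect fourth → G, giving G+.
F#ø7: root F# up a perfect fourth → B, giving Bø7.
B-: root B up a perfect fourth → E, giving E-.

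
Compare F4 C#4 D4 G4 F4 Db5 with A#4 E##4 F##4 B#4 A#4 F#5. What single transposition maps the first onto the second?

up an augmented third

From F4 to A#4 is 3 letter names — a third of some quality.
F4 to A#4 is 5 semitones, which makes it an augmented third; the second version is higher, so the direction is up.
Checking another pair — Db5 → F#5 — gives the same interval.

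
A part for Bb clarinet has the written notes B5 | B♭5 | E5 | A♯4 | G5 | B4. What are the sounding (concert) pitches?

The Bb clarinet sounds a major second below written, so transpose each written note down a major second.
B5 → A5
Bb5 → Ab5
E5 → D5
A#4 → G#4
G5 → F5
B4 → A4

A5 Ab5 D5 G#4 F5 A4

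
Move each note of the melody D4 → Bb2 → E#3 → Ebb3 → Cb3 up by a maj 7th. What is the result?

D4: a seventh up reaches C, and 11 semitones makes it C#5.
A major seventh up from Bb2 gives A3.
E#3 up a major seventh is D##4.
Ebb3: a seventh up reaches D, and 11 semitones makes it Db4.
Cb3: a seventh up reaches B, and 11 semitones makes it Bb3.

C#5 A3 D##4 Db4 Bb3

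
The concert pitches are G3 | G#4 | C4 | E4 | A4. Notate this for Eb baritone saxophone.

E5 E#6 A5 C#6 F#6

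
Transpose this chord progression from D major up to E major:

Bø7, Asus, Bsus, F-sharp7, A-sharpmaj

C#ø7 Bsus C#sus G#7 B#maj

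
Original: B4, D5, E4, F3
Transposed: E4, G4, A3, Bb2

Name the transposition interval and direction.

down a perfect fifth

From B4 to E4 is 5 letter names — a fifth of some quality.
E4 to B4 is 7 semitones, which makes it a perfect fifth; the second version is lower, so the direction is down.
Checking another pair — F3 → Bb2 — gives the same interval.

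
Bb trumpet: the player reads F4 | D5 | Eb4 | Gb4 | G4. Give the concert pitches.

The Bb trumpet sounds a major second below written, so transpose each written note down a major second.
F4 -> Eb4
D5 -> C5
Eb4 -> Db4
Gb4 -> Fb4
G4 -> F4

Eb4 C5 Db4 Fb4 F4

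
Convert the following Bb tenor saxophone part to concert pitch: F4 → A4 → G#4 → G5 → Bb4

Eb3 G3 F#3 F4 Ab3

Written C4 on the Bb tenor saxophone sounds as Bb2, a major ninth lower; apply that shift to every note.
F4 gives Eb3
A4 gives G3
G#4 gives F#3
G5 gives F4
Bb4 gives Ab3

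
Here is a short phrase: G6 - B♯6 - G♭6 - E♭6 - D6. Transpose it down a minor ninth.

F#5 A##5 F5 D5 C#5

G6: a ninth down reaches F, and 13 semitones makes it F#5.
B#6 down a minor ninth is A##5.
A minor ninth down from Gb6 gives F5.
Eb6: a ninth down reaches D, and 13 semitones makes it D5.
D6: a ninth down reaches C, and 13 semitones makes it C#5.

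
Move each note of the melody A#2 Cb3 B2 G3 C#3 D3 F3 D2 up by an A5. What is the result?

A#2 gives E##3
Cb3 gives G3
B2 gives F##3
G3 gives D#4
C#3 gives G##3
D3 gives A#3
F3 gives C#4
D2 gives A#2

E##3 G3 F##3 D#4 G##3 A#3 C#4 A#2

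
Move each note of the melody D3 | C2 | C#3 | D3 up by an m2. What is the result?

Eb3 Db2 D3 Eb3

D3 up a minor second is Eb3.
A minor second up from C2 gives Db2.
C#3 up a minor second is D3.
D3: a second up reaches E, and 1 semitone makes it Eb3.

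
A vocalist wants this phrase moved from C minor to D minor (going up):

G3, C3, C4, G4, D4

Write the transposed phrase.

From C up to D is a major second; apply that to each pitch.
G3 → A3
C3 → D3
C4 → D4
G4 → A4
D4 → E4

A3 D3 D4 A4 E4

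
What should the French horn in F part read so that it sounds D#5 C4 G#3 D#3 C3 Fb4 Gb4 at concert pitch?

A#5 G4 D#4 A#3 G3 Cb5 Db5

Written C4 sounds as F3 on the French horn in F, so concert pitches are written a perfect fifth up.
D#5 becomes A#5
C4 becomes G4
G#3 becomes D#4
D#3 becomes A#3
C3 becomes G3
Fb4 becomes Cb5
Gb4 becomes Db5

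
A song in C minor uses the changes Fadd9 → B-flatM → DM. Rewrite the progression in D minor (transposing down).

C minor down to D minor is a minor seventh; each chord root moves by that interval while the quality stays the same.
Fadd9: root F down a minor seventh → G, giving Gadd9.
B-flatM: root B-flat down a minor seventh → C, giving CM.
DM: root D down a minor seventh → E, giving EM.

Gadd9 CM EM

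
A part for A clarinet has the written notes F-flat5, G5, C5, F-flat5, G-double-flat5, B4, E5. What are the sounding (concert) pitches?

Db5 E5 A4 Db5 Ebb5 G#4 C#5

The A clarinet sounds a minor third below written, so transpose each written note down a minor third.
Fb5 to Db5
G5 to E5
C5 to A4
Fb5 to Db5
Gbb5 to Ebb5
B4 to G#4
E5 to C#5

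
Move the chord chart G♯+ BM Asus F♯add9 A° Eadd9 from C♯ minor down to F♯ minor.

C#+ EM Dsus Badd9 D° Aadd9

C♯ minor down to F♯ minor is a perfect fifth; each chord root moves by that interval while the quality stays the same.
G♯+: root G♯ down a perfect fifth → C#, giving C#+.
BM: root B down a perfect fifth → E, giving EM.
Asus: root A down a perfect fifth → D, giving Dsus.
F♯add9: root F♯ down a perfect fifth → B, giving Badd9.
A°: root A down a perfect fifth → D, giving D°.
Eadd9: root E down a perfect fifth → A, giving Aadd9.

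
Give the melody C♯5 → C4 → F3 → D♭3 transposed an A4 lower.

G4 Gb3 Cb3 Abb2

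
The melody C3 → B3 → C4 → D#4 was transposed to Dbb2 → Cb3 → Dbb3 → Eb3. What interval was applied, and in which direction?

From C3 to Dbb2 is 7 letter names — a seventh of some quality.
Dbb2 to C3 is 12 semitones, which makes it an augmented seventh; the second version is lower, so the direction is down.
Checking another pair — D#4 → Eb3 — gives the same interval.

down an augmented seventh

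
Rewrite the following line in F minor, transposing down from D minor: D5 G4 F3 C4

F4 Bb3 Ab2 Eb3

D minor to F minor down is a major sixth, so every note moves down by that interval.
D5 gives F4
G4 gives Bb3
F3 gives Ab2
C4 gives Eb3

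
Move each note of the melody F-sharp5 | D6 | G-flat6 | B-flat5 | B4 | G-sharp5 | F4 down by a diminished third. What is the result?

F#5 → D##5
D6 → B#5
Gb6 → E6
Bb5 → G#5
B4 → G##4
G#5 → E##5
F4 → D#4

D##5 B#5 E6 G#5 G##4 E##5 D#4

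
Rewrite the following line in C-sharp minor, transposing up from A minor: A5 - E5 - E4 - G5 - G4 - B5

From A up to C-sharp is a major third; apply that to each pitch.
A5 → C#6
E5 → G#5
E4 → G#4
G5 → B5
G4 → B4
B5 → D#6

C#6 G#5 G#4 B5 B4 D#6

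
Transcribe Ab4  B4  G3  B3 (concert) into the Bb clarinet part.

The Bb clarinet sounds a major second below written, so the written part must be a major second above concert — transpose each note up.
Ab4 → Bb4
B4 → C#5
G3 → A3
B3 → C#4

Bb4 C#5 A3 C#4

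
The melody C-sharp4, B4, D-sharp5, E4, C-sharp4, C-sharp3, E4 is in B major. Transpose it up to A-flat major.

B major to A-flat major up is a diminished seventh, so every note moves up by that interval.
C#4 becomes Bb4
B4 becomes Ab5
D#5 becomes C6
E4 becomes Db5
C#4 becomes Bb4
C#3 becomes Bb3
E4 becomes Db5

Bb4 Ab5 C6 Db5 Bb4 Bb3 Db5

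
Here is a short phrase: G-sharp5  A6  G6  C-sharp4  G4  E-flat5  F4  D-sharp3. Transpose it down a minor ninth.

G#5 -> F##4
A6 -> G#5
G6 -> F#5
C#4 -> B#2
G4 -> F#3
Eb5 -> D4
F4 -> E3
D#3 -> C##2

F##4 G#5 F#5 B#2 F#3 D4 E3 C##2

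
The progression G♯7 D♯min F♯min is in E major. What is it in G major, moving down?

B7 F#min Amin

E major down to G major is a major sixth; each chord root moves by that interval while the quality stays the same.
G♯7: root G♯ down a major sixth → B, giving B7.
D♯min: root D♯ down a major sixth → F#, giving F#min.
F♯min: root F♯ down a major sixth → A, giving Amin.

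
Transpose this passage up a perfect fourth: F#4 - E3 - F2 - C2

B4 A3 Bb2 F2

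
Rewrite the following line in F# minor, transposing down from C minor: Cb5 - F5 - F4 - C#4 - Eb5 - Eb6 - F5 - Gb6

C minor to F# minor down is a diminished fifth, so every note moves down by that interval.
Cb5 → F4
F5 → B4
F4 → B3
C#4 → F##3
Eb5 → A4
Eb6 → A5
F5 → B4
Gb6 → C6

F4 B4 B3 F##3 A4 A5 B4 C6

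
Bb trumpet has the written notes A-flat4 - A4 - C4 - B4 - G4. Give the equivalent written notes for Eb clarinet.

Eb4 E4 G3 F#4 D4

First find concert pitch: the Bb trumpet sounds a major second below written, so A-flat4 A4 C4 B4 G4 sounds Gb4 G4 Bb3 A4 F4.
Then write for Eb clarinet: it sounds a minor third above written, so the part must be a minor third below concert.
Gb4 → Eb4
G4 → E4
Bb3 → G3
A4 → F#4
F4 → D4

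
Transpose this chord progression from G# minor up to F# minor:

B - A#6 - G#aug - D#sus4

A G#6 F#aug C#sus4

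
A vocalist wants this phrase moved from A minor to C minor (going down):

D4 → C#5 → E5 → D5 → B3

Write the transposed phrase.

From A down to C is a major sixth; apply that to each pitch.
D4 -> F3
C#5 -> E4
E5 -> G4
D5 -> F4
B3 -> D3

F3 E4 G4 F4 D3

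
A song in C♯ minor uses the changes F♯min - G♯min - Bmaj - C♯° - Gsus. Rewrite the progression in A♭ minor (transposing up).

Dbmin Ebmin Gbmaj Ab° Ebbsus

C♯ minor up to A♭ minor is a diminished sixth; each chord root moves by that interval while the quality stays the same.
F♯min: root F♯ up a diminished sixth → Db, giving Dbmin.
G♯min: root G♯ up a diminished sixth → Eb, giving Ebmin.
Bmaj: root B up a diminished sixth → Gb, giving Gbmaj.
C♯°: root C♯ up a diminished sixth → Ab, giving Ab°.
Gsus: root G up a diminished sixth → Ebb, giving Ebbsus.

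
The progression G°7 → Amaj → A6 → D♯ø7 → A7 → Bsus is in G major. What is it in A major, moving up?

A°7 Bmaj B6 E#ø7 B7 C#sus

G major up to A major is a major second; each chord root moves by that interval while the quality stays the same.
G°7: root G up a major second → A, giving A°7.
Amaj: root A up a major second → B, giving Bmaj.
A6: root A up a major second → B, giving B6.
D♯ø7: root D♯ up a major second → E#, giving E#ø7.
A7: root A up a major second → B, giving B7.
Bsus: root B up a major second → C#, giving C#sus.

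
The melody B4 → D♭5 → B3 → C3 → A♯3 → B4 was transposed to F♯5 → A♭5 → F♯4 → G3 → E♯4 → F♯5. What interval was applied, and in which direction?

Take the first pair: B4 → F#5. B to F spans 5 letter names, so the interval is some kind of fifth.
B4 to F#5 is 7 semitones, which makes it a perfect fifth; the second version is higher, so the direction is up.
Checking another pair — B4 → F#5 — gives the same interval.

up a perfect fifth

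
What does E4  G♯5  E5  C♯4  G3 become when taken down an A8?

E4 becomes Eb3
G#5 becomes G4
E5 becomes Eb4
C#4 becomes C3
G3 becomes Gb2

Eb3 G4 Eb4 C3 Gb2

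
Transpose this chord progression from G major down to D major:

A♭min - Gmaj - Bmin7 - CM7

Ebmin Dmaj F#min7 GM7

G major down to D major is a perfect fourth; each chord root moves by that interval while the quality stays the same.
A♭min: root A♭ down a perfect fourth → Eb, giving Ebmin.
Gmaj: root G down a perfect fourth → D, giving Dmaj.
Bmin7: root B down a perfect fourth → F#, giving F#min7.
CM7: root C down a perfect fourth → G, giving GM7.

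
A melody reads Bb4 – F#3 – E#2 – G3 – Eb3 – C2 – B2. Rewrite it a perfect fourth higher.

Eb5 B3 A#2 C4 Ab3 F2 E3

Bb4 → Eb5
F#3 → B3
E#2 → A#2
G3 → C4
Eb3 → Ab3
C2 → F2
B2 → E3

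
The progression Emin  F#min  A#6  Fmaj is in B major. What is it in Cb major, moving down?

Fbmin Gbmin Bb6 Gbbmaj

B major down to Cb major is an augmented seventh; each chord root moves by that interval while the quality stays the same.
Emin: root E down an augmented seventh → Fb, giving Fbmin.
F#min: root F# down an augmented seventh → Gb, giving Gbmin.
A#6: root A# down an augmented seventh → Bb, giving Bb6.
Fmaj: root F down an augmented seventh → Gbb, giving Gbbmaj.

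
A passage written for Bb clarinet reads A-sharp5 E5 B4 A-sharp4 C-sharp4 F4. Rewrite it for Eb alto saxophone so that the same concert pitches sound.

E#6 B5 F#5 E#5 G#4 C5

First find concert pitch: the Bb clarinet sounds a major second below written, so A-sharp5 E5 B4 A-sharp4 C-sharp4 F4 sounds G#5 D5 A4 G#4 B3 Eb4.
Then write for Eb alto saxophone: it sounds a major sixth below written, so the part must be a major sixth above concert.
G#5 → E#6
D5 → B5
A4 → F#5
G#4 → E#5
B3 → G#4
Eb4 → C5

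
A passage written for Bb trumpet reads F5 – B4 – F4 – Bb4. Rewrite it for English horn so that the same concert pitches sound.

Bb5 E5 Bb4 Eb5

First find concert pitch: the Bb trumpet sounds a major second below written, so F5 B4 F4 Bb4 sounds Eb5 A4 Eb4 Ab4.
Then write for English horn: it sounds a perfect fifth below written, so the part must be a perfect fifth above concert.
Eb5 → Bb5
A4 → E5
Eb4 → Bb4
Ab4 → Eb5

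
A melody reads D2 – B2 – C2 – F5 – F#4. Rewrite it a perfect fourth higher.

D2 becomes G2
B2 becomes E3
C2 becomes F2
F5 becomes Bb5
F#4 becomes B4

G2 E3 F2 Bb5 B4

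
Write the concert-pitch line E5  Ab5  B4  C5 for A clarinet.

G5 Cb6 D5 Eb5

Written C4 sounds as A3 on the A clarinet, so concert pitches are written a minor third up.
E5 -> G5
Ab5 -> Cb6
B4 -> D5
C5 -> Eb5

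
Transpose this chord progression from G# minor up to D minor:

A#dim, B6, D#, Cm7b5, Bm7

G# minor up to D minor is a diminished fifth; each chord root moves by that interval while the quality stays the same.
A#dim: root A# up a diminished fifth → E, giving Edim.
B6: root B up a diminished fifth → F, giving F6.
D#: root D# up a diminished fifth → A, giving A.
Cm7b5: root C up a diminished fifth → Gb, giving Gbm7b5.
Bm7: root B up a diminished fifth → F, giving Fm7.

Edim F6 A Gbm7b5 Fm7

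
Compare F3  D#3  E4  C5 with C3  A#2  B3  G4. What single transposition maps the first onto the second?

down a perfect fourth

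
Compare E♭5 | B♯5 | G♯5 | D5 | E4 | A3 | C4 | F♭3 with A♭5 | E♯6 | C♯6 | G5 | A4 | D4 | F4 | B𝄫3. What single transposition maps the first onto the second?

Take the first pair: Eb5 → Ab5. E to A spans 4 letter names, so the interval is some kind of fourth.
Eb5 to Ab5 is 5 semitones, which makes it a perfect fourth; the second version is higher, so the direction is up.
Checking another pair — Fb3 → Bbb3 — gives the same interval.

up a perfect fourth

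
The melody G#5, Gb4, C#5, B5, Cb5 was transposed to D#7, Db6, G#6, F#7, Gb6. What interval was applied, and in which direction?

From G#5 to D#7 is 12 letter names — a twelfth of some quality.
G#5 to D#7 is 19 semitones, which makes it a perfect twelfth; the second version is higher, so the direction is up.
Checking another pair — Cb5 → Gb6 — gives the same interval.

up a perfect twelfth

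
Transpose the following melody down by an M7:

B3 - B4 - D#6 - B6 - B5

C3 C4 E5 C6 C5

A major seventh down from B3 gives C3.
B4 down a major seventh is C4.
A major seventh down from D#6 gives E5.
B6 down a major seventh is C6.
B5: a seventh down reaches C, and 11 semitones makes it C5.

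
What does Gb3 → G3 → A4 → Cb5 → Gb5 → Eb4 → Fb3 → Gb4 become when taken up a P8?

Gb3 up a perfect octave is Gb4.
G3 up a perfect octave is G4.
A4: an octave up reaches A, and 12 semitones makes it A5.
Cb5: an octave up reaches C, and 12 semitones makes it Cb6.
Gb5 up a perfect octave is Gb6.
Eb4 up a perfect octave is Eb5.
Fb3: an octave up reaches F, and 12 semitones makes it Fb4.
Gb4: an octave up reaches G, and 12 semitones makes it Gb5.

Gb4 G4 A5 Cb6 Gb6 Eb5 Fb4 Gb5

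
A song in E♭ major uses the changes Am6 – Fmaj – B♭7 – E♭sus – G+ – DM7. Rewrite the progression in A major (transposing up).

E♭ major up to A major is an augmented fourth; each chord root moves by that interval while the quality stays the same.
Am6: root A up an augmented fourth → D#, giving D#m6.
Fmaj: root F up an augmented fourth → B, giving Bmaj.
B♭7: root B♭ up an augmented fourth → E, giving E7.
E♭sus: root E♭ up an augmented fourth → A, giving Asus.
G+: root G up an augmented fourth → C#, giving C#+.
DM7: root D up an augmented fourth → G#, giving G#M7.

D#m6 Bmaj E7 Asus C#+ G#M7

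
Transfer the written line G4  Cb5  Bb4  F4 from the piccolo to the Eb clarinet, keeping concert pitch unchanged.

First find concert pitch: the piccolo sounds a perfect octave above written, so G4 Cb5 Bb4 F4 sounds G5 Cb6 Bb5 F5.
Then write for Eb clarinet: it sounds a minor third above written, so the part must be a minor third below concert.
G5 → E5
Cb6 → Ab5
Bb5 → G5
F5 → D5

E5 Ab5 G5 D5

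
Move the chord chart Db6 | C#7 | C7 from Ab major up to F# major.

B6 A##7 A#7

Ab major up to F# major is an augmented sixth; each chord root moves by that interval while the quality stays the same.
Db6: root Db up an augmented sixth → B, giving B6.
C#7: root C# up an augmented sixth → A##, giving A##7.
C7: root C up an augmented sixth → A#, giving A#7.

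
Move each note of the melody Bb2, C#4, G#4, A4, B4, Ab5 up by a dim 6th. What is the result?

Bb2 becomes Gbb3
C#4 becomes Ab4
G#4 becomes Eb5
A4 becomes Fb5
B4 becomes Gb5
Ab5 becomes Fbb6

Gbb3 Ab4 Eb5 Fb5 Gb5 Fbb6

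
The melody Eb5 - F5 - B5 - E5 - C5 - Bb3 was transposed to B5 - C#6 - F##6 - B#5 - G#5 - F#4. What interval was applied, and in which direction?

Take the first pair: Eb5 → B5. E to B spans 5 letter names, so the interval is some kind of fifth.
Eb5 to B5 is 8 semitones, which makes it an augmented fifth; the second version is higher, so the direction is up.
Checking another pair — Bb3 → F#4 — gives the same interval.

up an augmented fifth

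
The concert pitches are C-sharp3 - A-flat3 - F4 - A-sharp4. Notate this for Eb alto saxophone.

A#3 F4 D5 F##5

Written C4 sounds as Eb3 on the Eb alto saxophone, so concert pitches are written a major sixth up.
C#3 → A#3
Ab3 → F4
F4 → D5
A#4 → F##5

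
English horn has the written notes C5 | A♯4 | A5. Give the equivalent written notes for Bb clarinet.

G4 E#4 E5

First find concert pitch: the English horn sounds a perfect fifth below written, so C5 A♯4 A5 sounds F4 D#4 D5.
Then write for Bb clarinet: it sounds a major second below written, so the part must be a major second above concert.
F4 → G4
D#4 → E#4
D5 → E5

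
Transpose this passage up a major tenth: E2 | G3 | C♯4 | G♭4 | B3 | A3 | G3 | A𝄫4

E2 → G#3
G3 → B4
C#4 → E#5
Gb4 → Bb5
B3 → D#5
A3 → C#5
G3 → B4
Abb4 → Cb6

G#3 B4 E#5 Bb5 D#5 C#5 B4 Cb6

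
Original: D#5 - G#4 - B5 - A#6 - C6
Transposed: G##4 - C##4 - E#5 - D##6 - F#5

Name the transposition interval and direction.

down a diminished fifth

Take the first pair: D#5 → G##4. D to G spans 5 letter names, so the interval is some kind of fifth.
G##4 to D#5 is 6 semitones, which makes it a diminished fifth; the second version is lower, so the direction is down.
Checking another pair — C6 → F#5 — gives the same interval.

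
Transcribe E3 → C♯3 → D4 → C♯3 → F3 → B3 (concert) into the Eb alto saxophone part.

The Eb alto saxophone sounds a major sixth below written, so the written part must be a major sixth above concert — transpose each note up.
E3 -> C#4
C#3 -> A#3
D4 -> B4
C#3 -> A#3
F3 -> D4
B3 -> G#4

C#4 A#3 B4 A#3 D4 G#4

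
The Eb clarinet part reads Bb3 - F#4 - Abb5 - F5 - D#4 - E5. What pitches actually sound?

Db4 A4 Cbb6 Ab5 F#4 G5

The Eb clarinet sounds a minor third above written, so transpose each written note up a minor third.
Bb3 -> Db4
F#4 -> A4
Abb5 -> Cbb6
F5 -> Ab5
D#4 -> F#4
E5 -> G5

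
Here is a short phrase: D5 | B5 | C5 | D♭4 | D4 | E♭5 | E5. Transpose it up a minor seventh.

D5 up a minor seventh is C6.
A minor seventh up from B5 gives A6.
A minor seventh up from C5 gives Bb5.
A minor seventh up from Db4 gives Cb5.
D4: a seventh up reaches C, and 10 semitones makes it C5.
Eb5: a seventh up reaches D, and 10 semitones makes it Db6.
A minor seventh up from E5 gives D6.

C6 A6 Bb5 Cb5 C5 Db6 D6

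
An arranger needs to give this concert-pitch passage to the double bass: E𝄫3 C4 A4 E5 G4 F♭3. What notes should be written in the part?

The double bass sounds a perfect octave below written, so the written part must be a perfect octave above concert — transpose each note up.
Ebb3 → Ebb4
C4 → C5
A4 → A5
E5 → E6
G4 → G5
Fb3 → Fb4

Ebb4 C5 A5 E6 G5 Fb4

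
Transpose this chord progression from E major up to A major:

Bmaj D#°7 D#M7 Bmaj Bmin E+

E major up to A major is a perfect fourth; each chord root moves by that interval while the quality stays the same.
Bmaj: root B up a perfect fourth → E, giving Emaj.
D#°7: root D# up a perfect fourth → G#, giving G#°7.
D#M7: root D# up a perfect fourth → G#, giving G#M7.
Bmaj: root B up a perfect fourth → E, giving Emaj.
Bmin: root B up a perfect fourth → E, giving Emin.
E+: root E up a perfect fourth → A, giving A+.

Emaj G#°7 G#M7 Emaj Emin A+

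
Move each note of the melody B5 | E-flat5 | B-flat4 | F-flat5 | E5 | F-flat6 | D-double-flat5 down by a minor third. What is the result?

G#5 C5 G4 Db5 C#5 Db6 Bbb4

B5 gives G#5
Eb5 gives C5
Bb4 gives G4
Fb5 gives Db5
E5 gives C#5
Fb6 gives Db6
Dbb5 gives Bbb4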